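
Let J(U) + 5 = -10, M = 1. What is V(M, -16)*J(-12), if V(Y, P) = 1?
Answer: -15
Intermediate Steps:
J(U) = -15 (J(U) = -5 - 10 = -15)
V(M, -16)*J(-12) = 1*(-15) = -15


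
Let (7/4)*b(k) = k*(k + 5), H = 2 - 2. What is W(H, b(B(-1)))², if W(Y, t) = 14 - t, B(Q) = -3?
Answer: 14884/49 ≈ 303.75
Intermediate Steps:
H = 0
b(k) = 4*k*(5 + k)/7 (b(k) = 4*(k*(k + 5))/7 = 4*(k*(5 + k))/7 = 4*k*(5 + k)/7)
W(H, b(B(-1)))² = (14 - 4*(-3)*(5 - 3)/7)² = (14 - 4*(-3)*2/7)² = (14 - 1*(-24/7))² = (14 + 24/7)² = (122/7)² = 14884/49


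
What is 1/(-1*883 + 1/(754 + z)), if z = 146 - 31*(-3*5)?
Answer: -1365/1205294 ≈ -0.0011325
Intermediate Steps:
z = 611 (z = 146 - 31*(-15) = 146 - 1*(-465) = 146 + 465 = 611)
1/(-1*883 + 1/(754 + z)) = 1/(-1*883 + 1/(754 + 611)) = 1/(-883 + 1/1365) = 1/(-1205294/1365) = -1365/1205294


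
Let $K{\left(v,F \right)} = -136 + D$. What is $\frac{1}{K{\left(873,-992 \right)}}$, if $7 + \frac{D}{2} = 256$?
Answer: $\frac{1}{362} \approx 0.0027624$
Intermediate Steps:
$D = 498$ ($D = -14 + 2 \cdot 256 = -14 + 512 = 498$)
$K{\left(v,F \right)} = 362$ ($K{\left(v,F \right)} = -136 + 498 = 362$)
$\frac{1}{K{\left(873,-992 \right)}} = \frac{1}{362}$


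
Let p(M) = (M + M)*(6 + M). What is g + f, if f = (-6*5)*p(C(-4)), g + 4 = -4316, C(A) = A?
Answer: -3840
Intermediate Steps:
g = -4320 (g = -4 - 4316 = -4320)
p(M) = 2*M*(6 + M) (p(M) = (2*M)*(6 + M) = 2*M*(6 + M))
f = 480 (f = (-6*5)*(2*(-4)*(6 - 4)) = -60*(-4)*2 = -30*(-16) = 480)
g + f = -4320 + 480 = -3840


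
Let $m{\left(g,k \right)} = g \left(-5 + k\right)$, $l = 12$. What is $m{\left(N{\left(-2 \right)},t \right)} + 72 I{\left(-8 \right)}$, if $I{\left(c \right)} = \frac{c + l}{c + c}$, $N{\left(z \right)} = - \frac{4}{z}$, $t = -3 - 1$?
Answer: $-36$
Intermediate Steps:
$t = -4$
$I{\left(c \right)} = \frac{12 + c}{2 c}$ ($I{\left(c \right)} = \frac{c + 12}{c + c} = \frac{12 + c}{2 c}$)
$m{\left(N{\left(-2 \right)},t \right)} + 72 I{\left(-8 \right)} = - \frac{4}{-2} \left(-5 - 4\right) + 72 \frac{12 - 8}{2 \left(-8\right)} = \left(-4\right) \left(- \frac{1}{2}\right) \left(-9\right) + 72 \cdot \frac{1}{2} \left(- \frac{1}{8}\right) 4 = 2 \left(-9\right) + 72 \left(- \frac{1}{4}\right) = -18 - 18 = -36$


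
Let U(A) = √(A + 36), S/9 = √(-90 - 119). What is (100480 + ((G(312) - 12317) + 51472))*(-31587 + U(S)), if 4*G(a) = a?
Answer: -4413114531 + 419139*√(4 + I*√209) ≈ -4.4118e+9 + 9.8297e+5*I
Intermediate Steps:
G(a) = a/4
S = 9*I*√209 (S = 9*√(-90 - 119) = 9*√(-209) = 9*(I*√209) = 9*I*√209 ≈ 130.11*I)
U(A) = √(36 + A)
(100480 + ((G(312) - 12317) + 51472))*(-31587 + U(S)) = (100480 + (((¼)*312 - 12317) + 51472))*(-31587 + √(36 + 9*I*√209)) = (100480 + ((78 - 12317) + 51472))*(-31587 + √(36 + 9*I*√209)) = (100480 + (-12239 + 51472))*(-31587 + √(36 + 9*I*√209)) = (100480 + 39233)*(-31587 + √(36 + 9*I*√209)) = 139713*(-31587 + √(36 + 9*I*√209)) = -4413114531 + 139713*√(36 + 9*I*√209)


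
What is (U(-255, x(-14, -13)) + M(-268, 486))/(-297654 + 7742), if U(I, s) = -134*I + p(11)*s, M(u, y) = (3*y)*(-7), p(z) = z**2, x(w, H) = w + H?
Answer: -20697/289912 ≈ -0.071391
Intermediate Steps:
x(w, H) = H + w
M(u, y) = -21*y
U(I, s) = -134*I + 121*s (U(I, s) = -134*I + 11**2*s = -134*I + 121*s)
(U(-255, x(-14, -13)) + M(-268, 486))/(-297654 + 7742) = ((-134*(-255) + 121*(-13 - 14)) - 21*486)/(-297654 + 7742) = ((34170 + 121*(-27)) - 10206)/(-289912) = ((34170 - 3267) - 10206)*(-1/289912) = (30903 - 10206)*(-1/289912) = 20697*(-1/289912) = -20697/289912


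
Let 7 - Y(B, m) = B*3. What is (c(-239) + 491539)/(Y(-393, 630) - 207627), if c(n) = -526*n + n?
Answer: -617014/206441 ≈ -2.9888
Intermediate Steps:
c(n) = -525*n
Y(B, m) = 7 - 3*B (Y(B, m) = 7 - B*3 = 7 - 3*B)
(c(-239) + 491539)/(Y(-393, 630) - 207627) = (-525*(-239) + 491539)/((7 - 3*(-393)) - 207627) = (125475 + 491539)/((7 + 1179) - 207627) = 617014/(1186 - 207627) = 617014/(-206441) = 617014*(-1/206441) = -617014/206441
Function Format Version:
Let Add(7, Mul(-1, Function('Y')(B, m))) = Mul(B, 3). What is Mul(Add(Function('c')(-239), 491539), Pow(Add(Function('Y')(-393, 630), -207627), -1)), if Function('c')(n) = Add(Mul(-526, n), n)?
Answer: Rational(-617014, 206441) ≈ -2.9888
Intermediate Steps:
Function('c')(n) = Mul(-525, n)
Function('Y')(B, m) = Add(7, Mul(-3, B)) (Function('Y')(B, m) = Add(7, Mul(-1, Mul(B, 3))) = Add(7, Mul(-1, Mul(3, B))) = Add(7, Mul(-3, B)))
Mul(Add(Function('c')(-239), 491539), Pow(Add(Function('Y')(-393, 630), -207627), -1)) = Mul(Add(Mul(-525, -239), 491539), Pow(Add(Add(7, Mul(-3, -393)), -207627), -1)) = Mul(Add(125475, 491539), Pow(Add(Add(7, 1179), -207627), -1)) = Mul(617014, Pow(Add(1186, -207627), -1)) = Mul(617014, Pow(-206441, -1)) = Mul(617014, Rational(-1, 206441)) = Rational(-617014, 206441)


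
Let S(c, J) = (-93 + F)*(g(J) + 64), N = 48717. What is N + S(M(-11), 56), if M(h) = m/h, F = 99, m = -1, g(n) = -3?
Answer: 49083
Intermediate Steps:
M(h) = -1/h
S(c, J) = 366 (S(c, J) = (-93 + 99)*(-3 + 64) = 6*61 = 366)
N + S(M(-11), 56) = 48717 + 366 = 49083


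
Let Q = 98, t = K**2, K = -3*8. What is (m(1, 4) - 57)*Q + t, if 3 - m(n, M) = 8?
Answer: -5500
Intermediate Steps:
K = -24
m(n, M) = -5 (m(n, M) = 3 - 1*8 = 3 - 8 = -5)
t = 576 (t = (-24)**2 = 576)
(m(1, 4) - 57)*Q + t = (-5 - 57)*98 + 576 = -62*98 + 576 = -6076 + 576 = -5500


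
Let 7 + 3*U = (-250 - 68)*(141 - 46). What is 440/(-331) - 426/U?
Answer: -12872462/10001827 ≈ -1.2870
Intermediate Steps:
U = -30217/3 (U = -7/3 + ((-250 - 68)*(141 - 46))/3 = -7/3 + (-318*95)/3 = -7/3 + (⅓)*(-30210) = -7/3 - 10070 = -30217/3 ≈ -10072.)
440/(-331) - 426/U = 440/(-331) - 426/(-30217/3) = 440*(-1/331) - 426*(-3/30217) = -440/331 + 1278/30217 = -12872462/10001827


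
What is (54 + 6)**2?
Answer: 3600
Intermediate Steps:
(54 + 6)**2 = 60**2 = 3600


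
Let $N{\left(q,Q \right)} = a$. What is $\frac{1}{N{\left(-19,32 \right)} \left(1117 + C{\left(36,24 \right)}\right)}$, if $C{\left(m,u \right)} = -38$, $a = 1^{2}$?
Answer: $\frac{1}{1079} \approx 0.00092678$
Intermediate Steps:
$a = 1$
$N{\left(q,Q \right)} = 1$
$\frac{1}{N{\left(-19,32 \right)} \left(1117 + C{\left(36,24 \right)}\right)} = \frac{1}{1 \left(1117 - 38\right)} = \frac{1}{1 \cdot 1079} = \frac{1}{1079}$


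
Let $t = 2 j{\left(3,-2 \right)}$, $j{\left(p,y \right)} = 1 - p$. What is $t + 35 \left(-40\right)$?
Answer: $-1404$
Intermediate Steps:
$t = -4$ ($t = 2 \left(1 - 3\right) = 2 \left(-2\right) = -4$)
$t + 35 \left(-40\right) = -4 + 35 \left(-40\right) = -4 - 1400 = -1404$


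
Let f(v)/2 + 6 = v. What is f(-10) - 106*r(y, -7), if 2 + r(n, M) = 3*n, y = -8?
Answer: 2724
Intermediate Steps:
r(n, M) = -2 + 3*n
f(v) = -12 + 2*v
f(-10) - 106*r(y, -7) = (-12 + 2*(-10)) - 106*(-2 + 3*(-8)) = (-12 - 20) - 106*(-2 - 24) = -32 - 106*(-26) = -32 + 2756 = 2724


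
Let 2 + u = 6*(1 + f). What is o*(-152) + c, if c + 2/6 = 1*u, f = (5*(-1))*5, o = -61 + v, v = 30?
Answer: 13697/3 ≈ 4565.7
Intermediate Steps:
o = -31 (o = -61 + 30 = -31)
f = -25 (f = -5*5 = -25)
u = -146 (u = -2 + 6*(1 - 25) = -2 + 6*(-24) = -2 - 144 = -146)
c = -439/3 (c = -1/3 + 1*(-146) = -1/3 - 146 = -439/3 ≈ -146.33)
o*(-152) + c = -31*(-152) - 439/3 = 4712 - 439/3 = 13697/3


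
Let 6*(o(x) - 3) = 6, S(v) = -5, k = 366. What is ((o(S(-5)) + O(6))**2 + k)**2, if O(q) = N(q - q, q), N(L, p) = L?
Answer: 145924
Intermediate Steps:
O(q) = 0 (O(q) = q - q = 0)
o(x) = 4 (o(x) = 3 + (1/6)*6 = 3 + 1 = 4)
((o(S(-5)) + O(6))**2 + k)**2 = ((4 + 0)**2 + 366)**2 = (4**2 + 366)**2 = (16 + 366)**2 = 382**2 = 145924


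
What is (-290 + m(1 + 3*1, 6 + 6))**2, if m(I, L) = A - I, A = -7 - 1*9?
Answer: 96100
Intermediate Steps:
A = -16 (A = -7 - 9 = -16)
m(I, L) = -16 - I
(-290 + m(1 + 3*1, 6 + 6))**2 = (-290 + (-16 - (1 + 3*1)))**2 = (-290 + (-16 - (1 + 3)))**2 = (-290 + (-16 - 1*4))**2 = (-290 + (-16 - 4))**2 = (-290 - 20)**2 = (-310)**2 = 96100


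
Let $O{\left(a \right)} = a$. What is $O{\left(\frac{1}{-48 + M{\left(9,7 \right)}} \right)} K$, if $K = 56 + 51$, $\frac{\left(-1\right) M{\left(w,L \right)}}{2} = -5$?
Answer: $- \frac{107}{38} \approx -2.8158$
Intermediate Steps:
$M{\left(w,L \right)} = 10$ ($M{\left(w,L \right)} = \left(-2\right) \left(-5\right) = 10$)
$K = 107$
$O{\left(\frac{1}{-48 + M{\left(9,7 \right)}} \right)} K = \frac{1}{-48 + 10} \cdot 107 = \frac{1}{-38} \cdot 107 = \left(- \frac{1}{38}\right) 107 = - \frac{107}{38}$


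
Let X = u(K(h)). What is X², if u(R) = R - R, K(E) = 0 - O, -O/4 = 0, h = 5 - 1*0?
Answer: 0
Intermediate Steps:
h = 5 (h = 5 + 0 = 5)
O = 0 (O = -4*0 = 0)
K(E) = 0 (K(E) = 0 - 1*0 = 0 + 0 = 0)
u(R) = 0
X = 0
X² = 0² = 0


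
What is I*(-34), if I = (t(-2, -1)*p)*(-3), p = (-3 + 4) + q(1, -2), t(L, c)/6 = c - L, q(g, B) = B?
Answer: -612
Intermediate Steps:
t(L, c) = -6*L + 6*c (t(L, c) = 6*(c - L) = -6*L + 6*c)
p = -1 (p = (-3 + 4) - 2 = 1 - 2 = -1)
I = 18 (I = ((-6*(-2) + 6*(-1))*(-1))*(-3) = ((12 - 6)*(-1))*(-3) = (6*(-1))*(-3) = -6*(-3) = 18)
I*(-34) = 18*(-34) = -612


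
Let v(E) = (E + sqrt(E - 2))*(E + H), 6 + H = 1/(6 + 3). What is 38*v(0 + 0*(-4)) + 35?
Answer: 35 - 2014*I*sqrt(2)/9 ≈ 35.0 - 316.47*I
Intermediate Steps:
H = -53/9 (H = -6 + 1/(6 + 3) = -6 + 1/9 = -53/9 ≈ -5.8889)
v(E) = (-53/9 + E)*(E + sqrt(-2 + E)) (v(E) = (E + sqrt(E - 2))*(E - 53/9) = (E + sqrt(-2 + E))*(-53/9 + E) = (-53/9 + E)*(E + sqrt(-2 + E)))
38*v(0 + 0*(-4)) + 35 = 38*((0 + 0*(-4))**2 - 53*(0 + 0*(-4))/9 - 53*sqrt(-2 + (0 + 0*(-4)))/9 + (0 + 0*(-4))*sqrt(-2 + (0 + 0*(-4)))) + 35 = 38*((0 + 0)**2 - 53*(0 + 0)/9 - 53*sqrt(-2 + (0 + 0))/9 + (0 + 0)*sqrt(-2 + (0 + 0))) + 35 = 38*(0**2 - 53/9*0 - 53*sqrt(-2 + 0)/9 + 0*sqrt(-2 + 0)) + 35 = 38*(0 + 0 - 53*I*sqrt(2)/9 + 0*sqrt(-2)) + 35 = 38*(0 + 0 - 53*I*sqrt(2)/9 + 0*(I*sqrt(2))) + 35 = 38*(0 + 0 - 53*I*sqrt(2)/9 + 0) + 35 = 38*(-53*I*sqrt(2)/9) + 35 = -2014*I*sqrt(2)/9 + 35 = 35 - 2014*I*sqrt(2)/9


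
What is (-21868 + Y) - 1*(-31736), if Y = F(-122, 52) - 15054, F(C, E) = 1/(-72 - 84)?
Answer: -809017/156 ≈ -5186.0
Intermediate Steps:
F(C, E) = -1/156 (F(C, E) = 1/(-156) = -1/156)
Y = -2348425/156 (Y = -1/156 - 15054 = -2348425/156 ≈ -15054.)
(-21868 + Y) - 1*(-31736) = (-21868 - 2348425/156) - 1*(-31736) = -5759833/156 + 31736 = -809017/156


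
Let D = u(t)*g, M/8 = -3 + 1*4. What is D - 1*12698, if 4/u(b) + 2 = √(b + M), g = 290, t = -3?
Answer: -10378 + 1160*√5 ≈ -7784.2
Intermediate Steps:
M = 8 (M = 8*(-3 + 1*4) = 8*(-3 + 4) = 8*1 = 8)
u(b) = 4/(-2 + √(8 + b)) (u(b) = 4/(-2 + √(b + 8)) = 4/(-2 + √(8 + b)))
D = 1160/(-2 + √5) (D = (4/(-2 + √(8 - 3)))*290 = (4/(-2 + √5))*290 = 1160/(-2 + √5) ≈ 4913.8)
D - 1*12698 = (2320 + 1160*√5) - 1*12698 = (2320 + 1160*√5) - 12698 = -10378 + 1160*√5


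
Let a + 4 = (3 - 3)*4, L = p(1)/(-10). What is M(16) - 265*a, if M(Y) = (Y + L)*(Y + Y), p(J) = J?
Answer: 7844/5 ≈ 1568.8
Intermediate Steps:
L = -⅒ (L = 1/(-10) = 1*(-⅒) = -⅒ ≈ -0.10000)
a = -4 (a = -4 + (3 - 3)*4 = -4 + 0*4 = -4 + 0 = -4)
M(Y) = 2*Y*(-⅒ + Y) (M(Y) = (Y - ⅒)*(Y + Y) = (-⅒ + Y)*(2*Y) = 2*Y*(-⅒ + Y))
M(16) - 265*a = (⅕)*16*(-1 + 10*16) - 265*(-4) = (⅕)*16*(-1 + 160) + 1060 = (⅕)*16*159 + 1060 = 2544/5 + 1060 = 7844/5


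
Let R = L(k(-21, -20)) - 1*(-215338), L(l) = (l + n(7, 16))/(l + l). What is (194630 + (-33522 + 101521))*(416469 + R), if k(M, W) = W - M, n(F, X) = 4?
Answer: 331862994351/2 ≈ 1.6593e+11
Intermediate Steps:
L(l) = (4 + l)/(2*l) (L(l) = (l + 4)/(l + l) = (4 + l)/((2*l)) = (4 + l)*(1/(2*l)) = (4 + l)/(2*l))
R = 430681/2 (R = (4 + (-20 - 1*(-21)))/(2*(-20 - 1*(-21))) - 1*(-215338) = (4 + (-20 + 21))/(2*(-20 + 21)) + 215338 = (½)*(4 + 1)/1 + 215338 = (½)*1*5 + 215338 = 5/2 + 215338 = 430681/2 ≈ 2.1534e+5)
(194630 + (-33522 + 101521))*(416469 + R) = (194630 + (-33522 + 101521))*(416469 + 430681/2) = (194630 + 67999)*(1263619/2) = 262629*(1263619/2) = 331862994351/2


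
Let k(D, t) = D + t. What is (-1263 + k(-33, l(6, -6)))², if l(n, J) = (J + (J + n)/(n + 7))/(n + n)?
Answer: 6723649/4 ≈ 1.6809e+6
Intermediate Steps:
l(n, J) = (J + (J + n)/(7 + n))/(2*n) (l(n, J) = (J + (J + n)/(7 + n))/((2*n)) = (J + (J + n)/(7 + n))*(1/(2*n)) = (J + (J + n)/(7 + n))/(2*n))
(-1263 + k(-33, l(6, -6)))² = (-1263 + (-33 + (½)*(6 + 8*(-6) - 6*6)/(6*(7 + 6))))² = (-1263 + (-33 + (½)*(⅙)*(6 - 48 - 36)/13))² = (-1263 + (-33 + (½)*(⅙)*(1/13)*(-78)))² = (-1263 + (-33 - ½))² = (-1263 - 67/2)² = (-2593/2)² = 6723649/4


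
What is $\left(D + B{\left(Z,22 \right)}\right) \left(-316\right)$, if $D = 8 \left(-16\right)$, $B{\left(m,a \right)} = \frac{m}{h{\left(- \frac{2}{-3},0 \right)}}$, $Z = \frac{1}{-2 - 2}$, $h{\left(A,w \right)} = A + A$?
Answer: $\frac{162029}{4} \approx 40507.0$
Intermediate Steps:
$h{\left(A,w \right)} = 2 A$
$Z = - \frac{1}{4}$ ($Z = \frac{1}{-4} = - \frac{1}{4} \approx -0.25$)
$B{\left(m,a \right)} = \frac{3 m}{4}$ ($B{\left(m,a \right)} = \frac{m}{2 \left(- \frac{2}{-3}\right)} = \frac{m}{2 \left(\left(-2\right) \left(- \frac{1}{3}\right)\right)} = \frac{m}{2 \cdot \frac{2}{3}} = \frac{m}{\frac{4}{3}} = m \frac{3}{4} = \frac{3 m}{4}$)
$D = -128$
$\left(D + B{\left(Z,22 \right)}\right) \left(-316\right) = \left(-128 + \frac{3}{4} \left(- \frac{1}{4}\right)\right) \left(-316\right) = \left(-128 - \frac{3}{16}\right) \left(-316\right) = \left(- \frac{2051}{16}\right) \left(-316\right) = \frac{162029}{4}$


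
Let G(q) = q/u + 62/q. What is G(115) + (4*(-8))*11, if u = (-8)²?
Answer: -2573527/7360 ≈ -349.66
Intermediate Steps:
u = 64
G(q) = 62/q + q/64 (G(q) = q/64 + 62/q = 62/q + q/64)
G(115) + (4*(-8))*11 = (62/115 + (1/64)*115) + (4*(-8))*11 = (62*(1/115) + 115/64) - 32*11 = (62/115 + 115/64) - 352 = 17193/7360 - 352 = -2573527/7360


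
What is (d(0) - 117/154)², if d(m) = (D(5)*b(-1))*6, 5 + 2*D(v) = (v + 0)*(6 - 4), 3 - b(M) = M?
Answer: 83229129/23716 ≈ 3509.4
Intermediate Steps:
b(M) = 3 - M
D(v) = -5/2 + v (D(v) = -5/2 + ((v + 0)*(6 - 4))/2 = -5/2 + (v*2)/2 = -5/2 + (2*v)/2 = -5/2 + v)
d(m) = 60 (d(m) = ((-5/2 + 5)*(3 - 1*(-1)))*6 = (5*(3 + 1)/2)*6 = ((5/2)*4)*6 = 10*6 = 60)
(d(0) - 117/154)² = (60 - 117/154)² = (9123/154)² = 83229129/23716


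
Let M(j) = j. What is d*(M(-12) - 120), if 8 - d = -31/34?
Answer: -19998/17 ≈ -1176.4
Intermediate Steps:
d = 303/34 (d = 8 - (-31)/34 = 8 - 1*(-31/34) = 8 + 31/34 = 303/34 ≈ 8.9118)
d*(M(-12) - 120) = 303*(-12 - 120)/34 = (303/34)*(-132) = -19998/17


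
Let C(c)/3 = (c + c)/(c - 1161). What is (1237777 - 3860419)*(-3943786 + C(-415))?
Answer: 4075195055634483/394 ≈ 1.0343e+13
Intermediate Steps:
C(c) = 6*c/(-1161 + c) (C(c) = 3*((c + c)/(c - 1161)) = 3*((2*c)/(-1161 + c)) = 3*(2*c/(-1161 + c)) = 6*c/(-1161 + c))
(1237777 - 3860419)*(-3943786 + C(-415)) = (1237777 - 3860419)*(-3943786 + 6*(-415)/(-1161 - 415)) = -2622642*(-3943786 + 6*(-415)/(-1576)) = -2622642*(-3943786 + 6*(-415)*(-1/1576)) = -2622642*(-3943786 + 1245/788) = -2622642*(-3107702123/788) = 4075195055634483/394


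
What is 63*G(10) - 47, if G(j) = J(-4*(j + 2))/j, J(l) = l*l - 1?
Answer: 144619/10 ≈ 14462.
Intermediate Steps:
J(l) = -1 + l² (J(l) = l² - 1 = -1 + l²)
G(j) = (-1 + (-8 - 4*j)²)/j (G(j) = (-1 + (-4*(j + 2))²)/j = (-1 + (-4*(2 + j))²)/j = (-1 + (-8 - 4*j)²)/j)
63*G(10) - 47 = 63*((-1 + 16*(2 + 10)²)/10) - 47 = 63*((-1 + 16*12²)/10) - 47 = 63*((-1 + 16*144)/10) - 47 = 63*((-1 + 2304)/10) - 47 = 63*((⅒)*2303) - 47 = 63*(2303/10) - 47 = 145089/10 - 47 = 144619/10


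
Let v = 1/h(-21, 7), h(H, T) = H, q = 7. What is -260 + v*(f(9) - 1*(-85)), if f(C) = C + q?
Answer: -5561/21 ≈ -264.81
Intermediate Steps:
f(C) = 7 + C (f(C) = C + 7 = 7 + C)
v = -1/21 (v = 1/(-21) = -1/21 ≈ -0.047619)
-260 + v*(f(9) - 1*(-85)) = -260 - ((7 + 9) - 1*(-85))/21 = -260 - (16 + 85)/21 = -260 - 1/21*101 = -260 - 101/21 = -5561/21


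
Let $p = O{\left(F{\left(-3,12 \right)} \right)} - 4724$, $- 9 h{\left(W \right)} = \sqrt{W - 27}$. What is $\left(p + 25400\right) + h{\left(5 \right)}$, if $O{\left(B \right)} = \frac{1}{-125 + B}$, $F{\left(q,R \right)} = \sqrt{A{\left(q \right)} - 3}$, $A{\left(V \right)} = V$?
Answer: $\frac{323186431}{15631} - \frac{i \sqrt{22}}{9} - \frac{i \sqrt{6}}{15631} \approx 20676.0 - 0.52131 i$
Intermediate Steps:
$h{\left(W \right)} = - \frac{\sqrt{-27 + W}}{9}$ ($h{\left(W \right)} = - \frac{\sqrt{W - 27}}{9} = - \frac{\sqrt{-27 + W}}{9}$)
$F{\left(q,R \right)} = \sqrt{-3 + q}$ ($F{\left(q,R \right)} = \sqrt{q - 3} = \sqrt{-3 + q}$)
$p = -4724 + \frac{1}{-125 + i \sqrt{6}}$ ($p = \frac{1}{-125 + \sqrt{-3 - 3}} - 4724 = \frac{1}{-125 + \sqrt{-6}} - 4724 = \frac{1}{-125 + i \sqrt{6}} - 4724 = -4724 + \frac{1}{-125 + i \sqrt{6}} \approx -4724.0 - 0.00015671 i$)
$\left(p + 25400\right) + h{\left(5 \right)} = \left(\left(- \frac{73840969}{15631} - \frac{i \sqrt{6}}{15631}\right) + 25400\right) - \frac{\sqrt{-27 + 5}}{9} = \left(\frac{323186431}{15631} - \frac{i \sqrt{6}}{15631}\right) - \frac{\sqrt{-22}}{9} = \left(\frac{323186431}{15631} - \frac{i \sqrt{6}}{15631}\right) - \frac{i \sqrt{22}}{9} = \frac{323186431}{15631} - \frac{i \sqrt{22}}{9} - \frac{i \sqrt{6}}{15631}$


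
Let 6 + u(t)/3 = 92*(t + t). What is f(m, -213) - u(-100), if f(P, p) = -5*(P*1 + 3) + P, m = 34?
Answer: 55067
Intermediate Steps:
u(t) = -18 + 552*t (u(t) = -18 + 3*(92*(t + t)) = -18 + 3*(92*(2*t)) = -18 + 3*(184*t) = -18 + 552*t)
f(P, p) = -15 - 4*P (f(P, p) = -5*(P + 3) + P = -5*(3 + P) + P = (-15 - 5*P) + P = -15 - 4*P)
f(m, -213) - u(-100) = (-15 - 4*34) - (-18 + 552*(-100)) = (-15 - 136) - (-18 - 55200) = -151 - 1*(-55218) = -151 + 55218 = 55067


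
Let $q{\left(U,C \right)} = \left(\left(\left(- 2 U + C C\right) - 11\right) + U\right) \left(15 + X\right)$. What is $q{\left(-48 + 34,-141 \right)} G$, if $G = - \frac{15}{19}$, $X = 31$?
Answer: $- \frac{13719960}{19} \approx -7.221 \cdot 10^{5}$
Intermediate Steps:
$G = - \frac{15}{19}$ ($G = \left(-15\right) \frac{1}{19} = - \frac{15}{19} \approx -0.78947$)
$q{\left(U,C \right)} = -506 - 46 U + 46 C^{2}$ ($q{\left(U,C \right)} = \left(\left(\left(- 2 U + C C\right) - 11\right) + U\right) \left(15 + 31\right) = \left(\left(\left(- 2 U + C^{2}\right) - 11\right) + U\right) 46 = \left(\left(\left(C^{2} - 2 U\right) - 11\right) + U\right) 46 = \left(\left(-11 + C^{2} - 2 U\right) + U\right) 46 = \left(-11 + C^{2} - U\right) 46 = -506 - 46 U + 46 C^{2}$)
$q{\left(-48 + 34,-141 \right)} G = \left(-506 - 46 \left(-48 + 34\right) + 46 \left(-141\right)^{2}\right) \left(- \frac{15}{19}\right) = \left(-506 - -644 + 46 \cdot 19881\right) \left(- \frac{15}{19}\right) = \left(-506 + 644 + 914526\right) \left(- \frac{15}{19}\right) = 914664 \left(- \frac{15}{19}\right) = - \frac{13719960}{19}$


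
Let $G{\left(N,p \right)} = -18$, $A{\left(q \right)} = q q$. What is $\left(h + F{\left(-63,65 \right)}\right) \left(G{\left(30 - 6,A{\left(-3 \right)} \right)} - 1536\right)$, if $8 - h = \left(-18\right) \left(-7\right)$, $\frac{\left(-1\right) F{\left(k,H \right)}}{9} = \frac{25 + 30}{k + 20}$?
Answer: $\frac{7115766}{43} \approx 1.6548 \cdot 10^{5}$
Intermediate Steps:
$A{\left(q \right)} = q^{2}$
$F{\left(k,H \right)} = - \frac{495}{20 + k}$ ($F{\left(k,H \right)} = - 9 \frac{25 + 30}{k + 20} = - 9 \frac{55}{20 + k} = - \frac{495}{20 + k}$)
$h = -118$ ($h = 8 - \left(-18\right) \left(-7\right) = 8 - 126 = -118$)
$\left(h + F{\left(-63,65 \right)}\right) \left(G{\left(30 - 6,A{\left(-3 \right)} \right)} - 1536\right) = \left(-118 - \frac{495}{20 - 63}\right) \left(-18 - 1536\right) = \left(-118 - \frac{495}{-43}\right) \left(-1554\right) = \left(-118 - - \frac{495}{43}\right) \left(-1554\right) = \left(-118 + \frac{495}{43}\right) \left(-1554\right) = \left(- \frac{4579}{43}\right) \left(-1554\right) = \frac{7115766}{43}$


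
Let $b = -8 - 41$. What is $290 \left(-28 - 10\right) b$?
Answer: $539980$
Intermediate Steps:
$b = -49$
$290 \left(-28 - 10\right) b = 290 \left(-28 - 10\right) \left(-49\right) = 290 \left(\left(-38\right) \left(-49\right)\right) = 290 \cdot 1862 = 539980$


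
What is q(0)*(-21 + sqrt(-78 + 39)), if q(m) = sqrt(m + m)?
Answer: 0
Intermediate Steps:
q(m) = sqrt(2)*sqrt(m) (q(m) = sqrt(2*m) = sqrt(2)*sqrt(m))
q(0)*(-21 + sqrt(-78 + 39)) = (sqrt(2)*sqrt(0))*(-21 + sqrt(-78 + 39)) = (sqrt(2)*0)*(-21 + sqrt(-39)) = 0*(-21 + I*sqrt(39)) = 0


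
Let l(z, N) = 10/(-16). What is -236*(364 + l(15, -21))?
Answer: -171513/2 ≈ -85757.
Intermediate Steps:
l(z, N) = -5/8 (l(z, N) = 10*(-1/16) = -5/8)
-236*(364 + l(15, -21)) = -236*(364 - 5/8) = -236*2907/8 = -171513/2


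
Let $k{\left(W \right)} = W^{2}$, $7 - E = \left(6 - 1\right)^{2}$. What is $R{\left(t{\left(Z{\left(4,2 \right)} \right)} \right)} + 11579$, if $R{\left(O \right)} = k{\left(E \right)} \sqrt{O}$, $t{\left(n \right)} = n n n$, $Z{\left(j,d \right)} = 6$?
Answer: $11579 + 1944 \sqrt{6} \approx 16341.0$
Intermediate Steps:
$E = -18$ ($E = 7 - \left(6 - 1\right)^{2} = 7 - 5^{2} = 7 - 25 = -18$)
$t{\left(n \right)} = n^{3}$ ($t{\left(n \right)} = n^{2} n = n^{3}$)
$R{\left(O \right)} = 324 \sqrt{O}$ ($R{\left(O \right)} = \left(-18\right)^{2} \sqrt{O} = 324 \sqrt{O}$)
$R{\left(t{\left(Z{\left(4,2 \right)} \right)} \right)} + 11579 = 324 \sqrt{6^{3}} + 11579 = 324 \sqrt{216} + 11579 = 324 \cdot 6 \sqrt{6} + 11579 = 1944 \sqrt{6} + 11579 = 11579 + 1944 \sqrt{6}$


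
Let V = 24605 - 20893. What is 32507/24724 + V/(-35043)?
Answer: 1047367313/866403132 ≈ 1.2089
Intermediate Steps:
V = 3712
32507/24724 + V/(-35043) = 32507/24724 + 3712/(-35043) = 32507*(1/24724) + 3712*(-1/35043) = 32507/24724 - 3712/35043 = 1047367313/866403132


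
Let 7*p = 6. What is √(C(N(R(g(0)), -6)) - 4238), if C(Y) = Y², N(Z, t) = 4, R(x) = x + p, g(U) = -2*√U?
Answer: I*√4222 ≈ 64.977*I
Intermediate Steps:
p = 6/7 (p = (⅐)*6 = 6/7 ≈ 0.85714)
R(x) = 6/7 + x (R(x) = x + 6/7 = 6/7 + x)
√(C(N(R(g(0)), -6)) - 4238) = √(4² - 4238) = √(16 - 4238) = √(-4222) = I*√4222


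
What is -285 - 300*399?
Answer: -119985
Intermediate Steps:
-285 - 300*399 = -285 - 119700 = -119985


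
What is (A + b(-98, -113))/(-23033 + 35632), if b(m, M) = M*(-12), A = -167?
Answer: 1189/12599 ≈ 0.094373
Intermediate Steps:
b(m, M) = -12*M
(A + b(-98, -113))/(-23033 + 35632) = (-167 - 12*(-113))/(-23033 + 35632) = (-167 + 1356)/12599 = 1189*(1/12599) = 1189/12599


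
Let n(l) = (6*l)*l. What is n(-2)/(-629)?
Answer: -24/629 ≈ -0.038156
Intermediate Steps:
n(l) = 6*l**2
n(-2)/(-629) = (6*(-2)**2)/(-629) = (6*4)*(-1/629) = 24*(-1/629) = -24/629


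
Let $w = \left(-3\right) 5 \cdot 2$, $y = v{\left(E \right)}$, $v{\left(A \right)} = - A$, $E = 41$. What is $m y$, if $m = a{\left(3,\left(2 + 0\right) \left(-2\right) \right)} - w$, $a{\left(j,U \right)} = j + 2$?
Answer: $-1435$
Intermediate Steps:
$a{\left(j,U \right)} = 2 + j$
$y = -41$ ($y = \left(-1\right) 41 = -41$)
$w = -30$ ($w = \left(-15\right) 2 = -30$)
$m = 35$ ($m = \left(2 + 3\right) - -30 = 5 + 30 = 35$)
$m y = 35 \left(-41\right) = -1435$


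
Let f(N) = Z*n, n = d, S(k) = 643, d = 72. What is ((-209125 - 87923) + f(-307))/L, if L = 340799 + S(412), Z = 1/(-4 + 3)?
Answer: -49520/56907 ≈ -0.87019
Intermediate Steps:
n = 72
Z = -1 (Z = 1/(-1) = -1)
L = 341442 (L = 340799 + 643 = 341442)
f(N) = -72 (f(N) = -1*72 = -72)
((-209125 - 87923) + f(-307))/L = ((-209125 - 87923) - 72)/341442 = (-297048 - 72)*(1/341442) = -297120*1/341442 = -49520/56907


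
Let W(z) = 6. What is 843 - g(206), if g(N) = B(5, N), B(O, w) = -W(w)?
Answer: 849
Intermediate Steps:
B(O, w) = -6 (B(O, w) = -1*6 = -6)
g(N) = -6
843 - g(206) = 843 - 1*(-6) = 843 + 6 = 849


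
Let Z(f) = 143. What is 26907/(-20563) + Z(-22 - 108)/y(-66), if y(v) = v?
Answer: -428761/123378 ≈ -3.4752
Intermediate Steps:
26907/(-20563) + Z(-22 - 108)/y(-66) = 26907/(-20563) + 143/(-66) = 26907*(-1/20563) + 143*(-1/66) = -26907/20563 - 13/6 = -428761/123378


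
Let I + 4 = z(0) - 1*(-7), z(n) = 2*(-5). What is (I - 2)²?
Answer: 81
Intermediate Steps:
z(n) = -10
I = -7 (I = -4 + (-10 - 1*(-7)) = -4 + (-10 + 7) = -4 - 3 = -7)
(I - 2)² = (-7 - 2)² = (-9)² = 81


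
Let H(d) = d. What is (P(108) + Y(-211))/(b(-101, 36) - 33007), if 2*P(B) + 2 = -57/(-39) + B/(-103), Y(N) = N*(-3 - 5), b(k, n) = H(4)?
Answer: -1506113/29460678 ≈ -0.051123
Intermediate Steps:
b(k, n) = 4
Y(N) = -8*N (Y(N) = N*(-8) = -8*N)
P(B) = -7/26 - B/206 (P(B) = -1 + (-57/(-39) + B/(-103))/2 = -1 + (-57*(-1/39) + B*(-1/103))/2 = -1 + (19/13 - B/103)/2 = -1 + (19/26 - B/206) = -7/26 - B/206)
(P(108) + Y(-211))/(b(-101, 36) - 33007) = ((-7/26 - 1/206*108) - 8*(-211))/(4 - 33007) = ((-7/26 - 54/103) + 1688)/(-33003) = (-2125/2678 + 1688)*(-1/33003) = (4518339/2678)*(-1/33003) = -1506113/29460678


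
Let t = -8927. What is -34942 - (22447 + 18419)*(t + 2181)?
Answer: 275647094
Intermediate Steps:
-34942 - (22447 + 18419)*(t + 2181) = -34942 - (22447 + 18419)*(-8927 + 2181) = -34942 - 40866*(-6746) = -34942 - 1*(-275682036) = -34942 + 275682036 = 275647094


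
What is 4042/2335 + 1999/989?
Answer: 8665203/2309315 ≈ 3.7523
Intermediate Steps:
4042/2335 + 1999/989 = 8665203/2309315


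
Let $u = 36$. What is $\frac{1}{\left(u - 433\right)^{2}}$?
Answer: $\frac{1}{157609} \approx 6.3448 \cdot 10^{-6}$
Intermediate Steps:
$\frac{1}{\left(u - 433\right)^{2}} = \frac{1}{\left(36 - 433\right)^{2}} = \frac{1}{\left(-397\right)^{2}} = \frac{1}{157609}$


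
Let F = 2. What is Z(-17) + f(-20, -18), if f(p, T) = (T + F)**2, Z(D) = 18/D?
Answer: 4334/17 ≈ 254.94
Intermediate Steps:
f(p, T) = (2 + T)**2 (f(p, T) = (T + 2)**2 = (2 + T)**2)
Z(-17) + f(-20, -18) = 18/(-17) + (2 - 18)**2 = 18*(-1/17) + (-16)**2 = -18/17 + 256 = 4334/17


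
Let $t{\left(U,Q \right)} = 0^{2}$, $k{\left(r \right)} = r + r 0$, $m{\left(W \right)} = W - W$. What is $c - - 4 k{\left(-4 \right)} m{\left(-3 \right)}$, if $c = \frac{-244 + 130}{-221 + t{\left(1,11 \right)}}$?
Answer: $\frac{114}{221} \approx 0.51584$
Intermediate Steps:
$m{\left(W \right)} = 0$
$k{\left(r \right)} = r$ ($k{\left(r \right)} = r + 0 = r$)
$t{\left(U,Q \right)} = 0$
$c = \frac{114}{221}$ ($c = \frac{-244 + 130}{-221 + 0} = - \frac{114}{-221} = \left(-114\right) \left(- \frac{1}{221}\right) = \frac{114}{221} \approx 0.51584$)
$c - - 4 k{\left(-4 \right)} m{\left(-3 \right)} = \frac{114}{221} - \left(-4\right) \left(-4\right) 0 = \frac{114}{221} - 16 \cdot 0 = \frac{114}{221} - 0 = \frac{114}{221} + 0 = \frac{114}{221}$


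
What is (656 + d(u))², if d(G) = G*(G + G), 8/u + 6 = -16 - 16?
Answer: 56096975104/130321 ≈ 4.3045e+5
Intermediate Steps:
u = -4/19 (u = 8/(-6 + (-16 - 16)) = 8/(-6 - 32) = 8/(-38) = 8*(-1/38) = -4/19 ≈ -0.21053)
d(G) = 2*G² (d(G) = G*(2*G) = 2*G²)
(656 + d(u))² = (656 + 2*(-4/19)²)² = (656 + 2*(16/361))² = (656 + 32/361)² = (236848/361)² = 56096975104/130321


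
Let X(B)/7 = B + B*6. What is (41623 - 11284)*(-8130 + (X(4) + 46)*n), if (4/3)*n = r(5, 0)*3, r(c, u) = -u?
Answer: -246656070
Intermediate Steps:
n = 0 (n = 3*(-1*0*3)/4 = 3*(0*3)/4 = (¾)*0 = 0)
X(B) = 49*B (X(B) = 7*(B + B*6) = 7*(B + 6*B) = 7*(7*B) = 49*B)
(41623 - 11284)*(-8130 + (X(4) + 46)*n) = (41623 - 11284)*(-8130 + (49*4 + 46)*0) = 30339*(-8130 + (196 + 46)*0) = 30339*(-8130 + 242*0) = 30339*(-8130 + 0) = 30339*(-8130) = -246656070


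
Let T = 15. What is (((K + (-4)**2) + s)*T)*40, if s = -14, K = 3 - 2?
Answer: 1800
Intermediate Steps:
K = 1
(((K + (-4)**2) + s)*T)*40 = (((1 + (-4)**2) - 14)*15)*40 = (((1 + 16) - 14)*15)*40 = ((17 - 14)*15)*40 = (3*15)*40 = 45*40 = 1800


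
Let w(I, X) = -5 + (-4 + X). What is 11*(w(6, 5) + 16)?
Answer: 132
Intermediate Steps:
w(I, X) = -9 + X
11*(w(6, 5) + 16) = 11*((-9 + 5) + 16) = 11*(-4 + 16) = 11*12 = 132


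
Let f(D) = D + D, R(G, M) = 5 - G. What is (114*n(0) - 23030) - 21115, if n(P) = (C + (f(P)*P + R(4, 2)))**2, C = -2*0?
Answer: -44031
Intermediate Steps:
f(D) = 2*D
C = 0
n(P) = (1 + 2*P**2)**2 (n(P) = (0 + ((2*P)*P + (5 - 1*4)))**2 = (0 + (2*P**2 + (5 - 4)))**2 = (0 + (2*P**2 + 1))**2 = (0 + (1 + 2*P**2))**2 = (1 + 2*P**2)**2)
(114*n(0) - 23030) - 21115 = (114*(1 + 2*0**2)**2 - 23030) - 21115 = (114*(1 + 2*0)**2 - 23030) - 21115 = (114*(1 + 0)**2 - 23030) - 21115 = (114*1**2 - 23030) - 21115 = (114*1 - 23030) - 21115 = (114 - 23030) - 21115 = -22916 - 21115 = -44031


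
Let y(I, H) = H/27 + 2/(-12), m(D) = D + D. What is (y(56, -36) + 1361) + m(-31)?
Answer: 2595/2 ≈ 1297.5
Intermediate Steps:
m(D) = 2*D
y(I, H) = -⅙ + H/27 (y(I, H) = H*(1/27) + 2*(-1/12) = H/27 - ⅙ = -⅙ + H/27)
(y(56, -36) + 1361) + m(-31) = ((-⅙ + (1/27)*(-36)) + 1361) + 2*(-31) = ((-⅙ - 4/3) + 1361) - 62 = (-3/2 + 1361) - 62 = 2719/2 - 62 = 2595/2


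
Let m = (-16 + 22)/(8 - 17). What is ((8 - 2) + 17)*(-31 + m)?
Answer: -2185/3 ≈ -728.33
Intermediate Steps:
m = -⅔ (m = 6/(-9) = 6*(-⅑) = -⅔ ≈ -0.66667)
((8 - 2) + 17)*(-31 + m) = ((8 - 2) + 17)*(-31 - ⅔) = (6 + 17)*(-95/3) = 23*(-95/3) = -2185/3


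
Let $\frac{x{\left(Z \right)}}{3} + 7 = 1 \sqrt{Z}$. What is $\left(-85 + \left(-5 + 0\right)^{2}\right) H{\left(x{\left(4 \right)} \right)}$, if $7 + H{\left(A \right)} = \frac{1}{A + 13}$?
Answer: $450$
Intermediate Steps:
$x{\left(Z \right)} = -21 + 3 \sqrt{Z}$ ($x{\left(Z \right)} = -21 + 3 \cdot 1 \sqrt{Z} = -21 + 3 \sqrt{Z}$)
$H{\left(A \right)} = -7 + \frac{1}{13 + A}$ ($H{\left(A \right)} = -7 + \frac{1}{A + 13} = -7 + \frac{1}{13 + A}$)
$\left(-85 + \left(-5 + 0\right)^{2}\right) H{\left(x{\left(4 \right)} \right)} = \left(-85 + \left(-5 + 0\right)^{2}\right) \frac{-90 - 7 \left(-21 + 3 \sqrt{4}\right)}{13 - \left(21 - 3 \sqrt{4}\right)} = \left(-85 + \left(-5\right)^{2}\right) \frac{-90 - 7 \left(-21 + 3 \cdot 2\right)}{13 + \left(-21 + 3 \cdot 2\right)} = \left(-85 + 25\right) \frac{-90 - 7 \left(-21 + 6\right)}{13 + \left(-21 + 6\right)} = - 60 \frac{-90 - -105}{13 - 15} = - 60 \frac{-90 + 105}{-2} = - 60 \left(\left(- \frac{1}{2}\right) 15\right) = \left(-60\right) \left(- \frac{15}{2}\right) = 450$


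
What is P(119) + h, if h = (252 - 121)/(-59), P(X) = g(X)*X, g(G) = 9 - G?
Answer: -772441/59 ≈ -13092.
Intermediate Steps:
P(X) = X*(9 - X) (P(X) = (9 - X)*X = X*(9 - X))
h = -131/59 (h = -1/59*131 = -131/59 ≈ -2.2203)
P(119) + h = 119*(9 - 1*119) - 131/59 = 119*(9 - 119) - 131/59 = 119*(-110) - 131/59 = -13090 - 131/59 = -772441/59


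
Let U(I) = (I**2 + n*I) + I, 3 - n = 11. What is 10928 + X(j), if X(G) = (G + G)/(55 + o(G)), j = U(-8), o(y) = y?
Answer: 382528/35 ≈ 10929.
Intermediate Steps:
n = -8 (n = 3 - 1*11 = 3 - 11 = -8)
U(I) = I**2 - 7*I (U(I) = (I**2 - 8*I) + I = I**2 - 7*I)
j = 120 (j = -8*(-7 - 8) = -8*(-15) = 120)
X(G) = 2*G/(55 + G) (X(G) = (G + G)/(55 + G) = (2*G)/(55 + G) = 2*G/(55 + G))
10928 + X(j) = 10928 + 2*120/(55 + 120) = 10928 + 2*120/175 = 10928 + 2*120*(1/175) = 10928 + 48/35 = 382528/35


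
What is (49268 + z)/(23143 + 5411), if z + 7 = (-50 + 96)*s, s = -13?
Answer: 16221/9518 ≈ 1.7042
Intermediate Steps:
z = -605 (z = -7 + (-50 + 96)*(-13) = -7 + 46*(-13) = -7 - 598 = -605)
(49268 + z)/(23143 + 5411) = (49268 - 605)/(23143 + 5411) = 48663/28554 = 48663*(1/28554) = 16221/9518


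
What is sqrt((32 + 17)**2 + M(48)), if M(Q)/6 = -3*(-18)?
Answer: 5*sqrt(109) ≈ 52.202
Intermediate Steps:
M(Q) = 324 (M(Q) = 6*(-3*(-18)) = 6*54 = 324)
sqrt((32 + 17)**2 + M(48)) = sqrt((32 + 17)**2 + 324) = sqrt(49**2 + 324) = sqrt(2401 + 324) = sqrt(2725) = 5*sqrt(109)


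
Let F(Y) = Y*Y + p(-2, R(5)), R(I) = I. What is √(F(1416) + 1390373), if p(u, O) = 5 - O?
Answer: √3395429 ≈ 1842.7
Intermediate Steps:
F(Y) = Y² (F(Y) = Y*Y + (5 - 1*5) = Y² + (5 - 5) = Y² + 0 = Y²)
√(F(1416) + 1390373) = √(1416² + 1390373) = √(2005056 + 1390373) = √3395429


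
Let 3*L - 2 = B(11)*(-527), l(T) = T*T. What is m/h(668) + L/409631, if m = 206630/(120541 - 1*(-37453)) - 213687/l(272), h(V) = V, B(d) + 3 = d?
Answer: -27803280401313943/4797764644528561152 ≈ -0.0057950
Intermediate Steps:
l(T) = T²
B(d) = -3 + d
L = -4214/3 (L = ⅔ + ((-3 + 11)*(-527))/3 = ⅔ + (8*(-527))/3 = ⅔ + (⅓)*(-4216) = ⅔ - 4216/3 = -4214/3 ≈ -1404.7)
m = -9236974979/5844514048 (m = 206630/(120541 - 1*(-37453)) - 213687/(272²) = 206630/(120541 + 37453) - 213687/73984 = 206630/157994 - 213687*1/73984 = 206630*(1/157994) - 213687/73984 = 103315/78997 - 213687/73984 = -9236974979/5844514048 ≈ -1.5805)
m/h(668) + L/409631 = -9236974979/5844514048/668 - 4214/3/409631 = -9236974979/5844514048*1/668 - 4214/3*1/409631 = -9236974979/3904135384064 - 4214/1228893 = -27803280401313943/4797764644528561152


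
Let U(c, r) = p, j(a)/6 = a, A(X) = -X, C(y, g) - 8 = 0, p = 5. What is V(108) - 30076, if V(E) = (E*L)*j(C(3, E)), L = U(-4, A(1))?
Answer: -4156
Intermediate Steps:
C(y, g) = 8 (C(y, g) = 8 + 0 = 8)
j(a) = 6*a
U(c, r) = 5
L = 5
V(E) = 240*E (V(E) = (E*5)*(6*8) = (5*E)*48 = 240*E)
V(108) - 30076 = 240*108 - 30076 = 25920 - 30076 = -4156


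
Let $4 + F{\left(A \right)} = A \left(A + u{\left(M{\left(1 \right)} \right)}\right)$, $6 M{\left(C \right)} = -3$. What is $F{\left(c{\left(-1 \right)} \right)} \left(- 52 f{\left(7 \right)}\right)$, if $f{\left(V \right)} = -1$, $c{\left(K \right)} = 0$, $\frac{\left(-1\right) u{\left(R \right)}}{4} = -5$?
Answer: $-208$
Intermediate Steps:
$M{\left(C \right)} = - \frac{1}{2}$ ($M{\left(C \right)} = \frac{1}{6} \left(-3\right) = - \frac{1}{2}$)
$u{\left(R \right)} = 20$ ($u{\left(R \right)} = \left(-4\right) \left(-5\right) = 20$)
$F{\left(A \right)} = -4 + A \left(20 + A\right)$ ($F{\left(A \right)} = -4 + A \left(A + 20\right) = -4 + A \left(20 + A\right)$)
$F{\left(c{\left(-1 \right)} \right)} \left(- 52 f{\left(7 \right)}\right) = \left(-4 + 0^{2} + 20 \cdot 0\right) \left(\left(-52\right) \left(-1\right)\right) = \left(-4 + 0 + 0\right) 52 = \left(-4\right) 52 = -208$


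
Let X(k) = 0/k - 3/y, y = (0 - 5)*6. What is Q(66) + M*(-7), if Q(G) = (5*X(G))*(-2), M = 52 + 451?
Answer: -3522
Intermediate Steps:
M = 503
y = -30 (y = -5*6 = -30)
X(k) = ⅒ (X(k) = 0/k - 3/(-30) = 0 - 3*(-1/30) = 0 + ⅒ = ⅒)
Q(G) = -1 (Q(G) = (5*(⅒))*(-2) = (½)*(-2) = -1)
Q(66) + M*(-7) = -1 + 503*(-7) = -1 - 3521 = -3522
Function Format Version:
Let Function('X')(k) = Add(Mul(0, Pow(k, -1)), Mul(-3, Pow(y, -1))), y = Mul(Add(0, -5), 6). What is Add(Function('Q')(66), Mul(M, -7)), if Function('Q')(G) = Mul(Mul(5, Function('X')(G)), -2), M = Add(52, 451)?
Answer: -3522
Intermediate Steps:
M = 503
y = -30 (y = Mul(-5, 6) = -30)
Function('X')(k) = Rational(1, 10) (Function('X')(k) = Add(Mul(0, Pow(k, -1)), Mul(-3, Pow(-30, -1))) = Add(0, Mul(-3, Rational(-1, 30))) = Add(0, Rational(1, 10)) = Rational(1, 10))
Function('Q')(G) = -1 (Function('Q')(G) = Mul(Mul(5, Rational(1, 10)), -2) = Mul(Rational(1, 2), -2) = -1)
Add(Function('Q')(66), Mul(M, -7)) = Add(-1, Mul(503, -7)) = Add(-1, -3521) = -3522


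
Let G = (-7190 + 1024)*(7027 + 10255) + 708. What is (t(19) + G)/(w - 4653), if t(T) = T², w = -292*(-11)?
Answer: 106559743/1441 ≈ 73949.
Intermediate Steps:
G = -106560104 (G = -6166*17282 + 708 = -106560812 + 708 = -106560104)
w = 3212
(t(19) + G)/(w - 4653) = (19² - 106560104)/(3212 - 4653) = (361 - 106560104)/(-1441) = -106559743*(-1/1441) = 106559743/1441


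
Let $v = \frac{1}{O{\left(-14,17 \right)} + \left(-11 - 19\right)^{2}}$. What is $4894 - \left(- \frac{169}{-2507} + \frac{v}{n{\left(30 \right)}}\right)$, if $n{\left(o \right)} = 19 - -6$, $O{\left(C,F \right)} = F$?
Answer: $\frac{281268862818}{57472975} \approx 4893.9$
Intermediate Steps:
$v = \frac{1}{917}$ ($v = \frac{1}{17 + \left(-11 - 19\right)^{2}} = \frac{1}{17 + \left(-30\right)^{2}} = \frac{1}{17 + 900} = \frac{1}{917} \approx 0.0010905$)
$n{\left(o \right)} = 25$ ($n{\left(o \right)} = 19 + 6 = 25$)
$4894 - \left(- \frac{169}{-2507} + \frac{v}{n{\left(30 \right)}}\right) = 4894 - \left(- \frac{169}{-2507} + \frac{1}{917 \cdot 25}\right) = 4894 - \left(\left(-169\right) \left(- \frac{1}{2507}\right) + \frac{1}{917} \cdot \frac{1}{25}\right) = 4894 - \left(\frac{169}{2507} + \frac{1}{22925}\right) = 4894 - \frac{3876832}{57472975} = \frac{281268862818}{57472975}$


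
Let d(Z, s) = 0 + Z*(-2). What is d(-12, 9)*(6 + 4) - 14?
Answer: 226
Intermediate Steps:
d(Z, s) = -2*Z (d(Z, s) = 0 - 2*Z = -2*Z)
d(-12, 9)*(6 + 4) - 14 = (-2*(-12))*(6 + 4) - 14 = 24*10 - 14 = 240 - 14 = 226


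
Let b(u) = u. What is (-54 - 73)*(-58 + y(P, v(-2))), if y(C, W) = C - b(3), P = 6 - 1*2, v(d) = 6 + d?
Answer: 7239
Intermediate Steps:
P = 4 (P = 6 - 2 = 4)
y(C, W) = -3 + C (y(C, W) = C - 1*3 = C - 3 = -3 + C)
(-54 - 73)*(-58 + y(P, v(-2))) = (-54 - 73)*(-58 + (-3 + 4)) = -127*(-58 + 1) = -127*(-57) = 7239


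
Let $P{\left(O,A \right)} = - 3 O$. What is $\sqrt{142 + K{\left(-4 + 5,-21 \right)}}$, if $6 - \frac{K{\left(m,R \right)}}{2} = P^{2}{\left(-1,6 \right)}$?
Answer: $2 \sqrt{34} \approx 11.662$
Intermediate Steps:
$K{\left(m,R \right)} = -6$ ($K{\left(m,R \right)} = 12 - 2 \left(\left(-3\right) \left(-1\right)\right)^{2} = 12 - 2 \cdot 3^{2} = 12 - 18 = -6$)
$\sqrt{142 + K{\left(-4 + 5,-21 \right)}} = \sqrt{142 - 6} = \sqrt{136} = 2 \sqrt{34}$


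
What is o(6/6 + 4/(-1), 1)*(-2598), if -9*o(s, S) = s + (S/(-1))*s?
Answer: 0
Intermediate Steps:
o(s, S) = -s/9 + S*s/9 (o(s, S) = -(s + (S/(-1))*s)/9 = -(s + (S*(-1))*s)/9 = -(s + (-S)*s)/9 = -(s - S*s)/9 = -s/9 + S*s/9)
o(6/6 + 4/(-1), 1)*(-2598) = ((6/6 + 4/(-1))*(-1 + 1)/9)*(-2598) = ((⅑)*(6*(⅙) + 4*(-1))*0)*(-2598) = ((⅑)*(1 - 4)*0)*(-2598) = ((⅑)*(-3)*0)*(-2598) = 0*(-2598) = 0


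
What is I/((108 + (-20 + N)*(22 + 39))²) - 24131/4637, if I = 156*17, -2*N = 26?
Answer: -29186568317/5609262975 ≈ -5.2033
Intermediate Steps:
N = -13 (N = -½*26 = -13)
I = 2652
I/((108 + (-20 + N)*(22 + 39))²) - 24131/4637 = 2652/((108 + (-20 - 13)*(22 + 39))²) - 24131/4637 = 2652/((108 - 33*61)²) - 24131*1/4637 = 2652/((108 - 2013)²) - 24131/4637 = 2652/((-1905)²) - 24131/4637 = 2652/3629025 - 24131/4637 = 2652*(1/3629025) - 24131/4637 = 884/1209675 - 24131/4637 = -29186568317/5609262975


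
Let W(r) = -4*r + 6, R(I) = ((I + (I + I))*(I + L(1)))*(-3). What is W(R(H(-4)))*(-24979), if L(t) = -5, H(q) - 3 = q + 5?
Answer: 3447102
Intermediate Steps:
H(q) = 8 + q (H(q) = 3 + (q + 5) = 3 + (5 + q) = 8 + q)
R(I) = -9*I*(-5 + I) (R(I) = ((I + (I + I))*(I - 5))*(-3) = ((I + 2*I)*(-5 + I))*(-3) = ((3*I)*(-5 + I))*(-3) = (3*I*(-5 + I))*(-3) = -9*I*(-5 + I))
W(r) = 6 - 4*r
W(R(H(-4)))*(-24979) = (6 - 36*(8 - 4)*(5 - (8 - 4)))*(-24979) = (6 - 36*4*(5 - 1*4))*(-24979) = (6 - 36*4*(5 - 4))*(-24979) = (6 - 36*4)*(-24979) = (6 - 4*36)*(-24979) = (6 - 144)*(-24979) = -138*(-24979) = 3447102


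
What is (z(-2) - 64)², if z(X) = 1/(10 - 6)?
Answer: 65025/16 ≈ 4064.1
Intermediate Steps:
z(X) = ¼ (z(X) = 1/4 = ¼)
(z(-2) - 64)² = (¼ - 64)² = (-255/4)² = 65025/16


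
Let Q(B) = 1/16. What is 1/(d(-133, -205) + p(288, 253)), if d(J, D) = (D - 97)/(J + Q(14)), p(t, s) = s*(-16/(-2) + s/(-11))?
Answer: -2127/8067133 ≈ -0.00026366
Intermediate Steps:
Q(B) = 1/16
p(t, s) = s*(8 - s/11) (p(t, s) = s*(-16*(-½) + s*(-1/11)) = s*(8 - s/11))
d(J, D) = (-97 + D)/(1/16 + J) (d(J, D) = (D - 97)/(J + 1/16) = (-97 + D)/(1/16 + J))
1/(d(-133, -205) + p(288, 253)) = 1/(16*(-97 - 205)/(1 + 16*(-133)) + (1/11)*253*(88 - 1*253)) = 1/(16*(-302)/(1 - 2128) + (1/11)*253*(88 - 253)) = 1/(16*(-302)/(-2127) + (1/11)*253*(-165)) = 1/(16*(-1/2127)*(-302) - 3795) = 1/(4832/2127 - 3795) = 1/(-8067133/2127) = -2127/8067133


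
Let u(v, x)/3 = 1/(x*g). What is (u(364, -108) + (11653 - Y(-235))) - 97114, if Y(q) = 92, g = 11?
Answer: -33878989/396 ≈ -85553.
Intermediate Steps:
u(v, x) = 3/(11*x) (u(v, x) = 3*(1/(x*11)) = 3*((1/11)/x) = 3*(1/(11*x)) = 3/(11*x))
(u(364, -108) + (11653 - Y(-235))) - 97114 = ((3/11)/(-108) + (11653 - 1*92)) - 97114 = ((3/11)*(-1/108) + (11653 - 92)) - 97114 = (-1/396 + 11561) - 97114 = 4578155/396 - 97114 = -33878989/396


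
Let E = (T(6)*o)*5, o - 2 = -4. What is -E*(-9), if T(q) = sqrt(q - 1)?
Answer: -90*sqrt(5) ≈ -201.25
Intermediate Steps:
o = -2 (o = 2 - 4 = -2)
T(q) = sqrt(-1 + q)
E = -10*sqrt(5) (E = (sqrt(-1 + 6)*(-2))*5 = (sqrt(5)*(-2))*5 = -2*sqrt(5)*5 = -10*sqrt(5) ≈ -22.361)
-E*(-9) = -(-10)*sqrt(5)*(-9) = (10*sqrt(5))*(-9) = -90*sqrt(5)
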